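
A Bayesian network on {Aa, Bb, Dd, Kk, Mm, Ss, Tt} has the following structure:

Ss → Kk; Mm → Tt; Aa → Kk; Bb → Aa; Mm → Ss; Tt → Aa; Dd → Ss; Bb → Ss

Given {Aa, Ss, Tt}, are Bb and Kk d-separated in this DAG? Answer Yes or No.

Yes — Bb and Kk are d-separated given {Aa, Ss, Tt}.

We examine all 4 paths between Bb and Kk:
Path 1: Bb → Aa → Kk
  Aa is a chain here and Aa is conditioned on, so the path is blocked at Aa.
Path 2: Bb → Aa ← Tt ← Mm → Ss → Kk
  Tt is a chain here and Tt is conditioned on, so the path is blocked at Tt.
Path 3: Bb → Ss ← Mm → Tt → Aa → Kk
  Tt is a chain here and Tt is conditioned on, so the path is blocked at Tt.
Path 4: Bb → Ss → Kk
  Ss is a chain here and Ss is conditioned on, so the path is blocked at Ss.
All paths are blocked; Bb ⊥ Kk | {Aa, Ss, Tt} holds.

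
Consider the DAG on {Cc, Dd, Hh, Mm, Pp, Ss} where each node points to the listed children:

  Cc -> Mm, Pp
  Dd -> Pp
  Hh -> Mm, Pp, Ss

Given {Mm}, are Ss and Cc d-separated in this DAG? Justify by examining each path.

No

Enumerating the 2 paths from Ss to Cc and testing each for blocking by {Mm}:
Path 1: Ss ← Hh → Pp ← Cc
  Pp is a collider here and neither Pp nor any of its descendants is conditioned on, so the collider stays closed — the path is blocked at Pp.
Path 2: Ss ← Hh → Mm ← Cc
  Hh is a fork and Hh is not conditioned on; Mm is a collider and Mm is conditioned on, which opens it — no node blocks this path, so it is active.
Because an active path exists, Ss and Cc are not d-separated.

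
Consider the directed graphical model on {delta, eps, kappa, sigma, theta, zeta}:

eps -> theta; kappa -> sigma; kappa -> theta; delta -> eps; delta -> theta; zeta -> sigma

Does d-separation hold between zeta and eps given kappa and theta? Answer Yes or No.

Yes — zeta and eps are d-separated given {kappa, theta}.

Enumerating the 2 paths from zeta to eps and testing each for blocking by {kappa, theta}:
  1. zeta → sigma ← kappa → theta ← delta → eps — sigma:collider[blocks]; kappa:fork[blocks]; theta:collider[open]; delta:fork[open] ⇒ blocked
  2. zeta → sigma ← kappa → theta ← eps — sigma:collider[blocks]; kappa:fork[blocks]; theta:collider[open] ⇒ blocked
Every path is blocked, so zeta and eps are d-separated given {kappa, theta}.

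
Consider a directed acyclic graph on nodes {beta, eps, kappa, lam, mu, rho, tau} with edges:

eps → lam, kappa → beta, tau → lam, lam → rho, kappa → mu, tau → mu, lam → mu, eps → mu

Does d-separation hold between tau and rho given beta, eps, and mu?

We examine all 3 paths between tau and rho:
Path 1: tau → lam → rho
  lam is a chain and lam is not conditioned on — no node blocks this path, so it is active.
Path 2: tau → mu ← lam → rho
  mu is a collider and mu is conditioned on, which opens it; lam is a fork and lam is not conditioned on — no node blocks this path, so it is active.
Path 3: tau → mu ← eps → lam → rho
  eps is a fork here and eps is conditioned on, so the path is blocked at eps.
Since the path tau → lam → rho is active, tau and rho are not d-separated given {beta, eps, mu}.

No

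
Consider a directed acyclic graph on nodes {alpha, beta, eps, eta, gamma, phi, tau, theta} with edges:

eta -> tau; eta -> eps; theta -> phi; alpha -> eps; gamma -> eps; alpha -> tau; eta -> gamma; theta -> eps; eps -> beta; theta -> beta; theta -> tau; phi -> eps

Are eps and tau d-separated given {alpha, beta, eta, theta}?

Yes

We examine all 6 paths between eps and tau:
Path 1: eps ← phi ← theta → tau
  theta is a fork here and theta is conditioned on, so the path is blocked at theta.
Path 2: eps ← eta → tau
  eta is a fork here and eta is conditioned on, so the path is blocked at eta.
Path 3: eps → beta ← theta → tau
  theta is a fork here and theta is conditioned on, so the path is blocked at theta.
Path 4: eps ← alpha → tau
  alpha is a fork here and alpha is conditioned on, so the path is blocked at alpha.
Path 5: eps ← gamma ← eta → tau
  eta is a fork here and eta is conditioned on, so the path is blocked at eta.
Path 6: eps ← theta → tau
  theta is a fork here and theta is conditioned on, so the path is blocked at theta.
Every path is blocked, so eps and tau are d-separated given {alpha, beta, eta, theta}.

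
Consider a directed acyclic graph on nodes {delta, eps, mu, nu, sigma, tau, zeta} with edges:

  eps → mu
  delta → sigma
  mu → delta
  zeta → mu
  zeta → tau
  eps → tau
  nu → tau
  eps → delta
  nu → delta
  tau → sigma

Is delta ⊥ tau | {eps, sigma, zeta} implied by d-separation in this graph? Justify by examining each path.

No — delta and tau are not d-separated given {eps, sigma, zeta}.

There are 6 undirected paths between delta and tau; checking each against the conditioning set {eps, sigma, zeta}:
Path 1: delta → sigma ← tau
  sigma is a collider and sigma is conditioned on, which opens it — no node blocks this path, so it is active.
Path 2: delta ← mu ← zeta → tau
  zeta is a fork here and zeta is conditioned on, so the path is blocked at zeta.
Path 3: delta ← mu ← eps → tau
  eps is a fork here and eps is conditioned on, so the path is blocked at eps.
Path 4: delta ← nu → tau
  nu is a fork and nu is not conditioned on — no node blocks this path, so it is active.
Path 5: delta ← eps → mu ← zeta → tau
  eps is a fork here and eps is conditioned on, so the path is blocked at eps.
Path 6: delta ← eps → tau
  eps is a fork here and eps is conditioned on, so the path is blocked at eps.
Since the path delta → sigma ← tau is active, delta and tau are not d-separated given {eps, sigma, zeta}.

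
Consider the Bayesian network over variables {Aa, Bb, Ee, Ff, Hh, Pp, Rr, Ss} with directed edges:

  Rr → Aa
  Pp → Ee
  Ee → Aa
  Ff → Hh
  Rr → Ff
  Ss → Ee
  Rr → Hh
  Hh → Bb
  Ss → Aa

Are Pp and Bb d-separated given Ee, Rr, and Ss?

Yes — Pp and Bb are d-separated given {Ee, Rr, Ss}.

4 paths connect Pp and Bb; each must be blocked for d-separation to hold:
Path 1: Pp → Ee ← Ss → Aa ← Rr → Ff → Hh → Bb
  Ss is a fork here and Ss is conditioned on, so the path is blocked at Ss.
Path 2: Pp → Ee ← Ss → Aa ← Rr → Hh → Bb
  Ss is a fork here and Ss is conditioned on, so the path is blocked at Ss.
Path 3: Pp → Ee → Aa ← Rr → Ff → Hh → Bb
  Ee is a chain here and Ee is conditioned on, so the path is blocked at Ee.
Path 4: Pp → Ee → Aa ← Rr → Hh → Bb
  Ee is a chain here and Ee is conditioned on, so the path is blocked at Ee.
Every path is blocked, so Pp and Bb are d-separated given {Ee, Rr, Ss}.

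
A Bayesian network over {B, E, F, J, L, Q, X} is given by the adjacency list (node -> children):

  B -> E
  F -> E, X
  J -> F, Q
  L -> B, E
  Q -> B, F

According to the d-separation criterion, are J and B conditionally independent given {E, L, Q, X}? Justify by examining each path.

Enumerating the 6 paths from J to B and testing each for blocking by {E, L, Q, X}:
Path 1: J → F ← Q → B
  Q is a fork here and Q is conditioned on, so the path is blocked at Q.
Path 2: J → F → E ← B
  F is a chain and F is not conditioned on; E is a collider and E is conditioned on, which opens it — no node blocks this path, so it is active.
Path 3: J → F → E ← L → B
  L is a fork here and L is conditioned on, so the path is blocked at L.
Path 4: J → Q → B
  Q is a chain here and Q is conditioned on, so the path is blocked at Q.
Path 5: J → Q → F → E ← B
  Q is a chain here and Q is conditioned on, so the path is blocked at Q.
Path 6: J → Q → F → E ← L → B
  Q is a chain here and Q is conditioned on, so the path is blocked at Q.
At least one path is unblocked, so d-separation fails.

No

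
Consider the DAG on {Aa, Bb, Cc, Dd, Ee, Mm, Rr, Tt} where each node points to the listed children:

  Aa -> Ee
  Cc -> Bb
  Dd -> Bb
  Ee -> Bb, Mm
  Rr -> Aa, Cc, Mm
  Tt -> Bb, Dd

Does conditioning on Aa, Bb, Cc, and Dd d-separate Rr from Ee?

We examine all 3 paths between Rr and Ee:
Path 1: Rr → Mm ← Ee
  Mm is a collider here and neither Mm nor any of its descendants is conditioned on, so the collider stays closed — the path is blocked at Mm.
Path 2: Rr → Cc → Bb ← Ee
  Cc is a chain here and Cc is conditioned on, so the path is blocked at Cc.
Path 3: Rr → Aa → Ee
  Aa is a chain here and Aa is conditioned on, so the path is blocked at Aa.
All paths are blocked; Rr ⊥ Ee | {Aa, Bb, Cc, Dd} holds.

Yes — Rr and Ee are d-separated given {Aa, Bb, Cc, Dd}.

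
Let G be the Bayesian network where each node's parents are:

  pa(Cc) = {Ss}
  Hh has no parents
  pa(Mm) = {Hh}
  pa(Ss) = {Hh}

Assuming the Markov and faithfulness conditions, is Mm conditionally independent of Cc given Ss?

Yes — Mm and Cc are d-separated given {Ss}.

There is one path between Mm and Cc:
Path 1: Mm ← Hh → Ss → Cc
  Ss is a chain here and Ss is conditioned on, so the path is blocked at Ss.
Since every path is blocked, d-separation holds.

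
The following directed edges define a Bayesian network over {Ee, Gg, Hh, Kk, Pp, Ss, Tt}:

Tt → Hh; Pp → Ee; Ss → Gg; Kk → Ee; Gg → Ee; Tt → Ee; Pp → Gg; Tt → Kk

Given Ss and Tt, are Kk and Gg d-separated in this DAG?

Enumerating the 4 paths from Kk to Gg and testing each for blocking by {Ss, Tt}:
Path 1: Kk ← Tt → Ee ← Pp → Gg
  Tt is a fork here and Tt is conditioned on, so the path is blocked at Tt.
Path 2: Kk ← Tt → Ee ← Gg
  Tt is a fork here and Tt is conditioned on, so the path is blocked at Tt.
Path 3: Kk → Ee ← Pp → Gg
  Ee is a collider here and neither Ee nor any of its descendants is conditioned on, so the collider stays closed — the path is blocked at Ee.
Path 4: Kk → Ee ← Gg
  Ee is a collider here and neither Ee nor any of its descendants is conditioned on, so the collider stays closed — the path is blocked at Ee.
Since every path is blocked, d-separation holds.

Yes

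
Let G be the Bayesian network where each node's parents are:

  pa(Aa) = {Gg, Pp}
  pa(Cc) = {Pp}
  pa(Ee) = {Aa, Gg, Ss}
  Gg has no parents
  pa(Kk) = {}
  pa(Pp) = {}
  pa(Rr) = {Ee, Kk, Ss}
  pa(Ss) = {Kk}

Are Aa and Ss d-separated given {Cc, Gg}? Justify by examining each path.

Yes

We examine all 6 paths between Aa and Ss:
Path 1: Aa → Ee → Rr ← Ss
  Rr is a collider here and neither Rr nor any of its descendants is conditioned on, so the collider stays closed — the path is blocked at Rr.
Path 2: Aa → Ee → Rr ← Kk → Ss
  Rr is a collider here and neither Rr nor any of its descendants is conditioned on, so the collider stays closed — the path is blocked at Rr.
Path 3: Aa → Ee ← Ss
  Ee is a collider here and neither Ee nor any of its descendants is conditioned on, so the collider stays closed — the path is blocked at Ee.
Path 4: Aa ← Gg → Ee → Rr ← Ss
  Gg is a fork here and Gg is conditioned on, so the path is blocked at Gg.
Path 5: Aa ← Gg → Ee → Rr ← Kk → Ss
  Gg is a fork here and Gg is conditioned on, so the path is blocked at Gg.
Path 6: Aa ← Gg → Ee ← Ss
  Gg is a fork here and Gg is conditioned on, so the path is blocked at Gg.
Since every path is blocked, d-separation holds.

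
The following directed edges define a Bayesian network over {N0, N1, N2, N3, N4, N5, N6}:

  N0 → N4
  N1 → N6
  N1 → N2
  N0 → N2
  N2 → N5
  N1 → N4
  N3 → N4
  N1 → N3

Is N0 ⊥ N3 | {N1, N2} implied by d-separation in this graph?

Yes — N0 and N3 are d-separated given {N1, N2}.

Enumerating the 4 paths from N0 to N3 and testing each for blocking by {N1, N2}:
Path 1: N0 → N4 ← N1 → N3
  N4 is a collider here and neither N4 nor any of its descendants is conditioned on, so the collider stays closed — the path is blocked at N4.
Path 2: N0 → N4 ← N3
  N4 is a collider here and neither N4 nor any of its descendants is conditioned on, so the collider stays closed — the path is blocked at N4.
Path 3: N0 → N2 ← N1 → N4 ← N3
  N1 is a fork here and N1 is conditioned on, so the path is blocked at N1.
Path 4: N0 → N2 ← N1 → N3
  N1 is a fork here and N1 is conditioned on, so the path is blocked at N1.
Since every path is blocked, d-separation holds.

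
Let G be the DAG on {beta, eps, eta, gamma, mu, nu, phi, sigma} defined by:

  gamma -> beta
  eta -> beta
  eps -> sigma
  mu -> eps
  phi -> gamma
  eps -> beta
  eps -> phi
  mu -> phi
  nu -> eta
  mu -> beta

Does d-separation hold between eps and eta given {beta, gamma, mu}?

No — eps and eta are not d-separated given {beta, gamma, mu}.

5 paths connect eps and eta; each must be blocked for d-separation to hold:
  1. eps → beta ← eta — beta:collider[open] ⇒ active
  2. eps → phi → gamma → beta ← eta — phi:chain[open]; gamma:chain[blocks]; beta:collider[open] ⇒ blocked
  3. eps → phi ← mu → beta ← eta — phi:collider[open]; mu:fork[blocks]; beta:collider[open] ⇒ blocked
  4. eps ← mu → beta ← eta — mu:fork[blocks]; beta:collider[open] ⇒ blocked
  5. eps ← mu → phi → gamma → beta ← eta — mu:fork[blocks]; phi:chain[open]; gamma:chain[blocks]; beta:collider[open] ⇒ blocked
Since the path eps → beta ← eta is active, eps and eta are not d-separated given {beta, gamma, mu}.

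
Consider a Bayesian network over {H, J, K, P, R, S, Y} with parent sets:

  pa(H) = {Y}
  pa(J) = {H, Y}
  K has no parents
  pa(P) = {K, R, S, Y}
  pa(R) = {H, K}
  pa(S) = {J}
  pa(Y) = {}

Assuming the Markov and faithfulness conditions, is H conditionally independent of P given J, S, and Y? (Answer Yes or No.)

6 paths connect H and P; each must be blocked for d-separation to hold:
  1. H → J ← Y → P — J:collider[open]; Y:fork[blocks] ⇒ blocked
  2. H → J → S → P — J:chain[blocks]; S:chain[blocks] ⇒ blocked
  3. H ← Y → J → S → P — Y:fork[blocks]; J:chain[blocks]; S:chain[blocks] ⇒ blocked
  4. H ← Y → P — Y:fork[blocks] ⇒ blocked
  5. H → R ← K → P — R:collider[blocks]; K:fork[open] ⇒ blocked
  6. H → R → P — R:chain[open] ⇒ active
At least one path is unblocked, so d-separation fails.

No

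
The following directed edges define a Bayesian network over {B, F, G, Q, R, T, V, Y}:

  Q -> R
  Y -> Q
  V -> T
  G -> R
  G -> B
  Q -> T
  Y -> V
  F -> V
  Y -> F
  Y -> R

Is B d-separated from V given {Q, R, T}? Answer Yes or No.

No

Enumerating the 6 paths from B to V and testing each for blocking by {Q, R, T}:
Path 1: B ← G → R ← Q ← Y → V
  Q is a chain here and Q is conditioned on, so the path is blocked at Q.
Path 2: B ← G → R ← Q ← Y → F → V
  Q is a chain here and Q is conditioned on, so the path is blocked at Q.
Path 3: B ← G → R ← Q → T ← V
  Q is a fork here and Q is conditioned on, so the path is blocked at Q.
Path 4: B ← G → R ← Y → Q → T ← V
  Q is a chain here and Q is conditioned on, so the path is blocked at Q.
Path 5: B ← G → R ← Y → V
  G is a fork and G is not conditioned on; R is a collider and R is conditioned on, which opens it; Y is a fork and Y is not conditioned on — no node blocks this path, so it is active.
Path 6: B ← G → R ← Y → F → V
  G is a fork and G is not conditioned on; R is a collider and R is conditioned on, which opens it; Y is a fork and Y is not conditioned on; F is a chain and F is not conditioned on — no node blocks this path, so it is active.
Because an active path exists, B and V are not d-separated.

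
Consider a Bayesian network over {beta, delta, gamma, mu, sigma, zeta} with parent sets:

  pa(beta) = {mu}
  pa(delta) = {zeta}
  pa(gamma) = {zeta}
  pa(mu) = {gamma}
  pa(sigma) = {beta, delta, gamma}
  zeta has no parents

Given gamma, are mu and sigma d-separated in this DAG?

There are 3 undirected paths between mu and sigma; checking each against the conditioning set {gamma}:
Path 1: mu → beta → sigma
  beta is a chain and beta is not conditioned on — no node blocks this path, so it is active.
Path 2: mu ← gamma ← zeta → delta → sigma
  gamma is a chain here and gamma is conditioned on, so the path is blocked at gamma.
Path 3: mu ← gamma → sigma
  gamma is a fork here and gamma is conditioned on, so the path is blocked at gamma.
Because an active path exists, mu and sigma are not d-separated.

No — mu and sigma are not d-separated given {gamma}.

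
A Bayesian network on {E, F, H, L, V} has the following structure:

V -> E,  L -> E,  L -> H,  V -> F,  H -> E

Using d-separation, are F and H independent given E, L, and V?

There are 2 undirected paths between F and H; checking each against the conditioning set {E, L, V}:
Path 1: F ← V → E ← L → H
  V is a fork here and V is conditioned on, so the path is blocked at V.
Path 2: F ← V → E ← H
  V is a fork here and V is conditioned on, so the path is blocked at V.
Since every path is blocked, d-separation holds.

Yes — F and H are d-separated given {E, L, V}.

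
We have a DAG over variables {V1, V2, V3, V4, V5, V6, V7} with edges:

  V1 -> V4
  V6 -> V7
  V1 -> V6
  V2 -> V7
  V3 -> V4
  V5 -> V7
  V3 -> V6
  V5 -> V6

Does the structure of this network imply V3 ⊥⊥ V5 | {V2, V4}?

Enumerating the 4 paths from V3 to V5 and testing each for blocking by {V2, V4}:
  1. V3 → V4 ← V1 → V6 → V7 ← V5 — V4:collider[open]; V1:fork[open]; V6:chain[open]; V7:collider[blocks] ⇒ blocked
  2. V3 → V4 ← V1 → V6 ← V5 — V4:collider[open]; V1:fork[open]; V6:collider[blocks] ⇒ blocked
  3. V3 → V6 → V7 ← V5 — V6:chain[open]; V7:collider[blocks] ⇒ blocked
  4. V3 → V6 ← V5 — V6:collider[blocks] ⇒ blocked
Every path is blocked, so V3 and V5 are d-separated given {V2, V4}.

Yes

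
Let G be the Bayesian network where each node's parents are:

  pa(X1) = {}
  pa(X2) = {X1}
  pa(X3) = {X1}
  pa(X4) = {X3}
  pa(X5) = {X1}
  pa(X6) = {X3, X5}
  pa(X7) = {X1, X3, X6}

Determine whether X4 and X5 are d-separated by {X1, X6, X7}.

6 paths connect X4 and X5; each must be blocked for d-separation to hold:
Path 1: X4 ← X3 → X6 → X7 ← X1 → X5
  X6 is a chain here and X6 is conditioned on, so the path is blocked at X6.
Path 2: X4 ← X3 → X6 ← X5
  X3 is a fork and X3 is not conditioned on; X6 is a collider and X6 is conditioned on, which opens it — no node blocks this path, so it is active.
Path 3: X4 ← X3 ← X1 → X7 ← X6 ← X5
  X1 is a fork here and X1 is conditioned on, so the path is blocked at X1.
Path 4: X4 ← X3 ← X1 → X5
  X1 is a fork here and X1 is conditioned on, so the path is blocked at X1.
Path 5: X4 ← X3 → X7 ← X6 ← X5
  X6 is a chain here and X6 is conditioned on, so the path is blocked at X6.
Path 6: X4 ← X3 → X7 ← X1 → X5
  X1 is a fork here and X1 is conditioned on, so the path is blocked at X1.
At least one path is unblocked, so d-separation fails.

No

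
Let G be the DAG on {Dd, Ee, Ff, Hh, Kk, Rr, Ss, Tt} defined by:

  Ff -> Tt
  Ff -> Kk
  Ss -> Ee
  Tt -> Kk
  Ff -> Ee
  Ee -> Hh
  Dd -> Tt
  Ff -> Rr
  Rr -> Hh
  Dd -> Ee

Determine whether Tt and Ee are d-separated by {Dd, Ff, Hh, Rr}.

Yes

5 paths connect Tt and Ee; each must be blocked for d-separation to hold:
  1. Tt → Kk ← Ff → Ee — Kk:collider[blocks]; Ff:fork[blocks] ⇒ blocked
  2. Tt → Kk ← Ff → Rr → Hh ← Ee — Kk:collider[blocks]; Ff:fork[blocks]; Rr:chain[blocks]; Hh:collider[open] ⇒ blocked
  3. Tt ← Ff → Ee — Ff:fork[blocks] ⇒ blocked
  4. Tt ← Ff → Rr → Hh ← Ee — Ff:fork[blocks]; Rr:chain[blocks]; Hh:collider[open] ⇒ blocked
  5. Tt ← Dd → Ee — Dd:fork[blocks] ⇒ blocked
All paths are blocked; Tt ⊥ Ee | {Dd, Ff, Hh, Rr} holds.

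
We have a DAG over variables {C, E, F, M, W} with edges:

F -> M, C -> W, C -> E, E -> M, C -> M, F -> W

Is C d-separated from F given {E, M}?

We examine all 3 paths between C and F:
Path 1: C → E → M ← F
  E is a chain here and E is conditioned on, so the path is blocked at E.
Path 2: C → M ← F
  M is a collider and M is conditioned on, which opens it — no node blocks this path, so it is active.
Path 3: C → W ← F
  W is a collider here and neither W nor any of its descendants is conditioned on, so the collider stays closed — the path is blocked at W.
At least one path is unblocked, so d-separation fails.

No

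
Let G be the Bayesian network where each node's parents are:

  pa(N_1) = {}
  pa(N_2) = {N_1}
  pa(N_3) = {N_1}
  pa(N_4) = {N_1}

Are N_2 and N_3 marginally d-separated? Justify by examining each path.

The only undirected path from N_2 to N_3 is:
  1. N_2 ← N_1 → N_3 — N_1:fork[open] ⇒ active
Because an active path exists, N_2 and N_3 are not d-separated.

No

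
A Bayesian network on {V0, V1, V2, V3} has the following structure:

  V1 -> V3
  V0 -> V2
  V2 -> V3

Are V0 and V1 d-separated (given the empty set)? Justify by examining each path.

The only undirected path from V0 to V1 is:
Path 1: V0 → V2 → V3 ← V1
  V3 is a collider here and neither V3 nor any of its descendants is conditioned on, so the collider stays closed — the path is blocked at V3.
All paths are blocked; V0 ⊥ V1 | ∅ holds.

Yes — V0 and V1 are d-separated given ∅.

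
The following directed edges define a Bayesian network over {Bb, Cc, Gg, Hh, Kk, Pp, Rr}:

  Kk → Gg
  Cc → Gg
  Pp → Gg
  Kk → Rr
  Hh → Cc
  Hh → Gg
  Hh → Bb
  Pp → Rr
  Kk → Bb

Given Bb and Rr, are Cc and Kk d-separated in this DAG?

Enumerating the 6 paths from Cc to Kk and testing each for blocking by {Bb, Rr}:
Path 1: Cc → Gg ← Kk
  Gg is a collider here and neither Gg nor any of its descendants is conditioned on, so the collider stays closed — the path is blocked at Gg.
Path 2: Cc → Gg ← Pp → Rr ← Kk
  Gg is a collider here and neither Gg nor any of its descendants is conditioned on, so the collider stays closed — the path is blocked at Gg.
Path 3: Cc → Gg ← Hh → Bb ← Kk
  Gg is a collider here and neither Gg nor any of its descendants is conditioned on, so the collider stays closed — the path is blocked at Gg.
Path 4: Cc ← Hh → Bb ← Kk
  Hh is a fork and Hh is not conditioned on; Bb is a collider and Bb is conditioned on, which opens it — no node blocks this path, so it is active.
Path 5: Cc ← Hh → Gg ← Kk
  Gg is a collider here and neither Gg nor any of its descendants is conditioned on, so the collider stays closed — the path is blocked at Gg.
Path 6: Cc ← Hh → Gg ← Pp → Rr ← Kk
  Gg is a collider here and neither Gg nor any of its descendants is conditioned on, so the collider stays closed — the path is blocked at Gg.
Since the path Cc ← Hh → Bb ← Kk is active, Cc and Kk are not d-separated given {Bb, Rr}.

No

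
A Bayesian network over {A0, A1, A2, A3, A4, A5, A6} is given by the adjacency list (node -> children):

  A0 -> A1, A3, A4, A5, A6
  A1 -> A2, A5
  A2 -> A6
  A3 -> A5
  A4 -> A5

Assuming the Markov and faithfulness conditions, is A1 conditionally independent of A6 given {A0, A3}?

There are 5 undirected paths between A1 and A6; checking each against the conditioning set {A0, A3}:
Path 1: A1 ← A0 → A6
  A0 is a fork here and A0 is conditioned on, so the path is blocked at A0.
Path 2: A1 → A2 → A6
  A2 is a chain and A2 is not conditioned on — no node blocks this path, so it is active.
Path 3: A1 → A5 ← A0 → A6
  A5 is a collider here and neither A5 nor any of its descendants is conditioned on, so the collider stays closed — the path is blocked at A5.
Path 4: A1 → A5 ← A4 ← A0 → A6
  A5 is a collider here and neither A5 nor any of its descendants is conditioned on, so the collider stays closed — the path is blocked at A5.
Path 5: A1 → A5 ← A3 ← A0 → A6
  A5 is a collider here and neither A5 nor any of its descendants is conditioned on, so the collider stays closed — the path is blocked at A5.
Because an active path exists, A1 and A6 are not d-separated.

No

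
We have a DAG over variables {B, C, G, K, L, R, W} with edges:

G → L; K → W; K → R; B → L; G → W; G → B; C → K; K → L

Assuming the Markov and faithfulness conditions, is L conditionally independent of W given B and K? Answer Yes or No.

Enumerating the 3 paths from L to W and testing each for blocking by {B, K}:
Path 1: L ← B ← G → W
  B is a chain here and B is conditioned on, so the path is blocked at B.
Path 2: L ← K → W
  K is a fork here and K is conditioned on, so the path is blocked at K.
Path 3: L ← G → W
  G is a fork and G is not conditioned on — no node blocks this path, so it is active.
At least one path is unblocked, so d-separation fails.

No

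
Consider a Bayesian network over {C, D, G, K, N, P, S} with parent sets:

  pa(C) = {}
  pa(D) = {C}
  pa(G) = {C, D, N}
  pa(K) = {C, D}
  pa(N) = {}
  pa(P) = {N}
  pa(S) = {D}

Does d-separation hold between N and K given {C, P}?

Yes

Enumerating the 4 paths from N to K and testing each for blocking by {C, P}:
  1. N → G ← D ← C → K — G:collider[blocks]; D:chain[open]; C:fork[blocks] ⇒ blocked
  2. N → G ← D → K — G:collider[blocks]; D:fork[open] ⇒ blocked
  3. N → G ← C → D → K — G:collider[blocks]; C:fork[blocks]; D:chain[open] ⇒ blocked
  4. N → G ← C → K — G:collider[blocks]; C:fork[blocks] ⇒ blocked
Every path is blocked, so N and K are d-separated given {C, P}.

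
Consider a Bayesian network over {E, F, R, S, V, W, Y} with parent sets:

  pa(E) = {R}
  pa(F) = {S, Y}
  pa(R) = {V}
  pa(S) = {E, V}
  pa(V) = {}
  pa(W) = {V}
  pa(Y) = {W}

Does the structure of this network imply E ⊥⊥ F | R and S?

Enumerating the 4 paths from E to F and testing each for blocking by {R, S}:
Path 1: E ← R ← V → W → Y → F
  R is a chain here and R is conditioned on, so the path is blocked at R.
Path 2: E ← R ← V → S → F
  R is a chain here and R is conditioned on, so the path is blocked at R.
Path 3: E → S → F
  S is a chain here and S is conditioned on, so the path is blocked at S.
Path 4: E → S ← V → W → Y → F
  S is a collider and S is conditioned on, which opens it; V is a fork and V is not conditioned on; W is a chain and W is not conditioned on; Y is a chain and Y is not conditioned on — no node blocks this path, so it is active.
At least one path is unblocked, so d-separation fails.

No — E and F are not d-separated given {R, S}.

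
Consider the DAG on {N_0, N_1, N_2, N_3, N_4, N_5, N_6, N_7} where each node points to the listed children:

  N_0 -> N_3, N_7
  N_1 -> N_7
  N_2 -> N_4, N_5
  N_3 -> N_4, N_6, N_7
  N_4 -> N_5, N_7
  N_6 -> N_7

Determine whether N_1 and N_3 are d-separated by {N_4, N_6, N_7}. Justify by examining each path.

No — N_1 and N_3 are not d-separated given {N_4, N_6, N_7}.

We examine all 4 paths between N_1 and N_3:
Path 1: N_1 → N_7 ← N_4 ← N_3
  N_4 is a chain here and N_4 is conditioned on, so the path is blocked at N_4.
Path 2: N_1 → N_7 ← N_0 → N_3
  N_7 is a collider and N_7 is conditioned on, which opens it; N_0 is a fork and N_0 is not conditioned on — no node blocks this path, so it is active.
Path 3: N_1 → N_7 ← N_6 ← N_3
  N_6 is a chain here and N_6 is conditioned on, so the path is blocked at N_6.
Path 4: N_1 → N_7 ← N_3
  N_7 is a collider and N_7 is conditioned on, which opens it — no node blocks this path, so it is active.
Since the path N_1 → N_7 ← N_0 → N_3 is active, N_1 and N_3 are not d-separated given {N_4, N_6, N_7}.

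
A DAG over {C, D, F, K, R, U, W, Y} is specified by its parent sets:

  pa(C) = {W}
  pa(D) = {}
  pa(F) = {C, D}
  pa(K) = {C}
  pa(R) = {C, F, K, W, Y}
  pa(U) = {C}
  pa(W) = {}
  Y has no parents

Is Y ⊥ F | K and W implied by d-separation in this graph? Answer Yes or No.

4 paths connect Y and F; each must be blocked for d-separation to hold:
  1. Y → R ← C → F — R:collider[blocks]; C:fork[open] ⇒ blocked
  2. Y → R ← K ← C → F — R:collider[blocks]; K:chain[blocks]; C:fork[open] ⇒ blocked
  3. Y → R ← W → C → F — R:collider[blocks]; W:fork[blocks]; C:chain[open] ⇒ blocked
  4. Y → R ← F — R:collider[blocks] ⇒ blocked
Every path is blocked, so Y and F are d-separated given {K, W}.

Yes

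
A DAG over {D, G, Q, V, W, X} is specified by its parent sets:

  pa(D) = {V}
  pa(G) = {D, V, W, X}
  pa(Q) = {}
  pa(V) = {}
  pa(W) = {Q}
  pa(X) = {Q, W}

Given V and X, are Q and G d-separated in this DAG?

Enumerating the 4 paths from Q to G and testing each for blocking by {V, X}:
  1. Q → W → G — W:chain[open] ⇒ active
  2. Q → W → X → G — W:chain[open]; X:chain[blocks] ⇒ blocked
  3. Q → X → G — X:chain[blocks] ⇒ blocked
  4. Q → X ← W → G — X:collider[open]; W:fork[open] ⇒ active
Because an active path exists, Q and G are not d-separated.

No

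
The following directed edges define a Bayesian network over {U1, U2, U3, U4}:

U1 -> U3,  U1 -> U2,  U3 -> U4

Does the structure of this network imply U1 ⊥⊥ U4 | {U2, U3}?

Yes

There is one path between U1 and U4:
Path 1: U1 → U3 → U4
  U3 is a chain here and U3 is conditioned on, so the path is blocked at U3.
Every path is blocked, so U1 and U4 are d-separated given {U2, U3}.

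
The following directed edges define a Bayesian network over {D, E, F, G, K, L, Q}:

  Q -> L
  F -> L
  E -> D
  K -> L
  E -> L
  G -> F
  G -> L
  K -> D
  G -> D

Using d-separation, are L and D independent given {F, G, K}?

No

4 paths connect L and D; each must be blocked for d-separation to hold:
Path 1: L ← G → D
  G is a fork here and G is conditioned on, so the path is blocked at G.
Path 2: L ← F ← G → D
  F is a chain here and F is conditioned on, so the path is blocked at F.
Path 3: L ← K → D
  K is a fork here and K is conditioned on, so the path is blocked at K.
Path 4: L ← E → D
  E is a fork and E is not conditioned on — no node blocks this path, so it is active.
Since the path L ← E → D is active, L and D are not d-separated given {F, G, K}.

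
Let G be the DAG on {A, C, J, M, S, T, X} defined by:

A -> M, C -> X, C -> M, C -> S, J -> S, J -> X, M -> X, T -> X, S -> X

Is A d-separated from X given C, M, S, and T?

Enumerating the 4 paths from A to X and testing each for blocking by {C, M, S, T}:
Path 1: A → M ← C → X
  C is a fork here and C is conditioned on, so the path is blocked at C.
Path 2: A → M ← C → S → X
  C is a fork here and C is conditioned on, so the path is blocked at C.
Path 3: A → M ← C → S ← J → X
  C is a fork here and C is conditioned on, so the path is blocked at C.
Path 4: A → M → X
  M is a chain here and M is conditioned on, so the path is blocked at M.
Every path is blocked, so A and X are d-separated given {C, M, S, T}.

Yes — A and X are d-separated given {C, M, S, T}.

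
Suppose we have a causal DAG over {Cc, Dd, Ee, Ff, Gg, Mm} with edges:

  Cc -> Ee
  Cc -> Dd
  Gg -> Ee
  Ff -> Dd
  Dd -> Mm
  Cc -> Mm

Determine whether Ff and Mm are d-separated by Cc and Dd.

Yes

2 paths connect Ff and Mm; each must be blocked for d-separation to hold:
  1. Ff → Dd ← Cc → Mm — Dd:collider[open]; Cc:fork[blocks] ⇒ blocked
  2. Ff → Dd → Mm — Dd:chain[blocks] ⇒ blocked
Since every path is blocked, d-separation holds.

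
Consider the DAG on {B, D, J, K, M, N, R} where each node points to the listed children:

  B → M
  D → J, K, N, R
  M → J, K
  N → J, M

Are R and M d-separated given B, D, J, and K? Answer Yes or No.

Enumerating the 5 paths from R to M and testing each for blocking by {B, D, J, K}:
Path 1: R ← D → J ← N → M
  D is a fork here and D is conditioned on, so the path is blocked at D.
Path 2: R ← D → J ← M
  D is a fork here and D is conditioned on, so the path is blocked at D.
Path 3: R ← D → N → J ← M
  D is a fork here and D is conditioned on, so the path is blocked at D.
Path 4: R ← D → N → M
  D is a fork here and D is conditioned on, so the path is blocked at D.
Path 5: R ← D → K ← M
  D is a fork here and D is conditioned on, so the path is blocked at D.
All paths are blocked; R ⊥ M | {B, D, J, K} holds.

Yes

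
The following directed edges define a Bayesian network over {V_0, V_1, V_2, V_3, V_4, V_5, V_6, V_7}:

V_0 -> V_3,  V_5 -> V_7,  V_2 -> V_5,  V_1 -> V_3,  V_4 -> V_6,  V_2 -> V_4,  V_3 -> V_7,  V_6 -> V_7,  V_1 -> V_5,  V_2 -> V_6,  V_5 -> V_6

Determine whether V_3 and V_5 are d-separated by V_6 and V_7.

5 paths connect V_3 and V_5; each must be blocked for d-separation to hold:
Path 1: V_3 → V_7 ← V_5
  V_7 is a collider and V_7 is conditioned on, which opens it — no node blocks this path, so it is active.
Path 2: V_3 → V_7 ← V_6 ← V_5
  V_6 is a chain here and V_6 is conditioned on, so the path is blocked at V_6.
Path 3: V_3 → V_7 ← V_6 ← V_2 → V_5
  V_6 is a chain here and V_6 is conditioned on, so the path is blocked at V_6.
Path 4: V_3 → V_7 ← V_6 ← V_4 ← V_2 → V_5
  V_6 is a chain here and V_6 is conditioned on, so the path is blocked at V_6.
Path 5: V_3 ← V_1 → V_5
  V_1 is a fork and V_1 is not conditioned on — no node blocks this path, so it is active.
Since the path V_3 → V_7 ← V_5 is active, V_3 and V_5 are not d-separated given {V_6, V_7}.

No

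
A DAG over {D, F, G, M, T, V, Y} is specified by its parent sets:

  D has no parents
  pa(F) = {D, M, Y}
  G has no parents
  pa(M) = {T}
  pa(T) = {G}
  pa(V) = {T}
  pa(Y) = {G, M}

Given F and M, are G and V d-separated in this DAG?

No — G and V are not d-separated given {F, M}.

3 paths connect G and V; each must be blocked for d-separation to hold:
  1. G → Y ← M ← T → V — Y:collider[open]; M:chain[blocks]; T:fork[open] ⇒ blocked
  2. G → Y → F ← M ← T → V — Y:chain[open]; F:collider[open]; M:chain[blocks]; T:fork[open] ⇒ blocked
  3. G → T → V — T:chain[open] ⇒ active
At least one path is unblocked, so d-separation fails.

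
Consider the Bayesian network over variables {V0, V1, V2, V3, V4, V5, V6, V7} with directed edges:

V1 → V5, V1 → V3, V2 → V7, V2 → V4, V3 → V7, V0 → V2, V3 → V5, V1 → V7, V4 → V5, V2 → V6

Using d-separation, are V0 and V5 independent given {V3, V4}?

Yes — V0 and V5 are d-separated given {V3, V4}.

We examine all 5 paths between V0 and V5:
Path 1: V0 → V2 → V4 → V5
  V4 is a chain here and V4 is conditioned on, so the path is blocked at V4.
Path 2: V0 → V2 → V7 ← V3 ← V1 → V5
  V7 is a collider here and neither V7 nor any of its descendants is conditioned on, so the collider stays closed — the path is blocked at V7.
Path 3: V0 → V2 → V7 ← V3 → V5
  V7 is a collider here and neither V7 nor any of its descendants is conditioned on, so the collider stays closed — the path is blocked at V7.
Path 4: V0 → V2 → V7 ← V1 → V3 → V5
  V7 is a collider here and neither V7 nor any of its descendants is conditioned on, so the collider stays closed — the path is blocked at V7.
Path 5: V0 → V2 → V7 ← V1 → V5
  V7 is a collider here and neither V7 nor any of its descendants is conditioned on, so the collider stays closed — the path is blocked at V7.
All paths are blocked; V0 ⊥ V5 | {V3, V4} holds.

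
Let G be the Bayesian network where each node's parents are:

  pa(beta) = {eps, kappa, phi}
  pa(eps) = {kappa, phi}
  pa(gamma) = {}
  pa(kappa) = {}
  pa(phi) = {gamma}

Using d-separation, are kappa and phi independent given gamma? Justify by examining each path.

4 paths connect kappa and phi; each must be blocked for d-separation to hold:
Path 1: kappa → eps ← phi
  eps is a collider here and neither eps nor any of its descendants is conditioned on, so the collider stays closed — the path is blocked at eps.
Path 2: kappa → eps → beta ← phi
  beta is a collider here and neither beta nor any of its descendants is conditioned on, so the collider stays closed — the path is blocked at beta.
Path 3: kappa → beta ← eps ← phi
  beta is a collider here and neither beta nor any of its descendants is conditioned on, so the collider stays closed — the path is blocked at beta.
Path 4: kappa → beta ← phi
  beta is a collider here and neither beta nor any of its descendants is conditioned on, so the collider stays closed — the path is blocked at beta.
Every path is blocked, so kappa and phi are d-separated given {gamma}.

Yes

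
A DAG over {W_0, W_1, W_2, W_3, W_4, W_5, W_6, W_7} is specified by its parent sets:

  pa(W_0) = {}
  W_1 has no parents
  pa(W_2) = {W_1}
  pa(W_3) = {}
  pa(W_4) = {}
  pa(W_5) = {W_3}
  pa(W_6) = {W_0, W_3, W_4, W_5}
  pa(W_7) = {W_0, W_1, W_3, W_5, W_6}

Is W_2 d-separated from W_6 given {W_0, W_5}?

Yes

6 paths connect W_2 and W_6; each must be blocked for d-separation to hold:
Path 1: W_2 ← W_1 → W_7 ← W_6
  W_7 is a collider here and neither W_7 nor any of its descendants is conditioned on, so the collider stays closed — the path is blocked at W_7.
Path 2: W_2 ← W_1 → W_7 ← W_3 → W_6
  W_7 is a collider here and neither W_7 nor any of its descendants is conditioned on, so the collider stays closed — the path is blocked at W_7.
Path 3: W_2 ← W_1 → W_7 ← W_3 → W_5 → W_6
  W_7 is a collider here and neither W_7 nor any of its descendants is conditioned on, so the collider stays closed — the path is blocked at W_7.
Path 4: W_2 ← W_1 → W_7 ← W_5 → W_6
  W_7 is a collider here and neither W_7 nor any of its descendants is conditioned on, so the collider stays closed — the path is blocked at W_7.
Path 5: W_2 ← W_1 → W_7 ← W_5 ← W_3 → W_6
  W_7 is a collider here and neither W_7 nor any of its descendants is conditioned on, so the collider stays closed — the path is blocked at W_7.
Path 6: W_2 ← W_1 → W_7 ← W_0 → W_6
  W_7 is a collider here and neither W_7 nor any of its descendants is conditioned on, so the collider stays closed — the path is blocked at W_7.
Since every path is blocked, d-separation holds.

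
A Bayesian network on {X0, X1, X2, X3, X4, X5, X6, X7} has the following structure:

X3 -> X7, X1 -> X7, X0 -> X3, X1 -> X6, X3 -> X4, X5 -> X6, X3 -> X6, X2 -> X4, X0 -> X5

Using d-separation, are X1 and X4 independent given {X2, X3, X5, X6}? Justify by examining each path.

Yes

We examine all 3 paths between X1 and X4:
Path 1: X1 → X7 ← X3 → X4
  X7 is a collider here and neither X7 nor any of its descendants is conditioned on, so the collider stays closed — the path is blocked at X7.
Path 2: X1 → X6 ← X3 → X4
  X3 is a fork here and X3 is conditioned on, so the path is blocked at X3.
Path 3: X1 → X6 ← X5 ← X0 → X3 → X4
  X5 is a chain here and X5 is conditioned on, so the path is blocked at X5.
All paths are blocked; X1 ⊥ X4 | {X2, X3, X5, X6} holds.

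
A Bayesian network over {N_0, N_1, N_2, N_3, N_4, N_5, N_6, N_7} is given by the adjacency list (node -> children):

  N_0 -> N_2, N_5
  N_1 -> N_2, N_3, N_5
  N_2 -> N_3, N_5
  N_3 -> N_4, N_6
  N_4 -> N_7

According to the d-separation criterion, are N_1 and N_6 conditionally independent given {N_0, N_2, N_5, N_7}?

Enumerating the 4 paths from N_1 to N_6 and testing each for blocking by {N_0, N_2, N_5, N_7}:
Path 1: N_1 → N_3 → N_6
  N_3 is a chain and N_3 is not conditioned on — no node blocks this path, so it is active.
Path 2: N_1 → N_5 ← N_0 → N_2 → N_3 → N_6
  N_0 is a fork here and N_0 is conditioned on, so the path is blocked at N_0.
Path 3: N_1 → N_5 ← N_2 → N_3 → N_6
  N_2 is a fork here and N_2 is conditioned on, so the path is blocked at N_2.
Path 4: N_1 → N_2 → N_3 → N_6
  N_2 is a chain here and N_2 is conditioned on, so the path is blocked at N_2.
At least one path is unblocked, so d-separation fails.

No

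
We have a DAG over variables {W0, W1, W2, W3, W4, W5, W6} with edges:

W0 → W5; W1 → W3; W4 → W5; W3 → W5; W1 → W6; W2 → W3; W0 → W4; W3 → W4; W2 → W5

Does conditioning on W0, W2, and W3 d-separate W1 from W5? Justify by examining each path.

Yes

Enumerating the 4 paths from W1 to W5 and testing each for blocking by {W0, W2, W3}:
Path 1: W1 → W3 ← W2 → W5
  W2 is a fork here and W2 is conditioned on, so the path is blocked at W2.
Path 2: W1 → W3 → W5
  W3 is a chain here and W3 is conditioned on, so the path is blocked at W3.
Path 3: W1 → W3 → W4 ← W0 → W5
  W3 is a chain here and W3 is conditioned on, so the path is blocked at W3.
Path 4: W1 → W3 → W4 → W5
  W3 is a chain here and W3 is conditioned on, so the path is blocked at W3.
Since every path is blocked, d-separation holds.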